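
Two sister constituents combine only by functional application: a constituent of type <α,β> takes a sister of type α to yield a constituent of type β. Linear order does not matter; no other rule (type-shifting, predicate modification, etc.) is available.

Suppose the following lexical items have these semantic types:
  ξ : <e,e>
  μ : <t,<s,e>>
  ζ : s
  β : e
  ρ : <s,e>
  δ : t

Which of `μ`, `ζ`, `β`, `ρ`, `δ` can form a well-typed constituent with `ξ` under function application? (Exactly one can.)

β

μ : <t,<s,e>> — no; ξ wants e, and μ wants t.
ζ : s — no; ξ wants e, and ζ wants nothing (atomic).
β — combines: ξ : <e,e> takes β : e as argument, giving e.
ρ : <s,e> — no; ξ wants e, and ρ wants s.
δ : t — no; ξ wants e, and δ wants nothing (atomic).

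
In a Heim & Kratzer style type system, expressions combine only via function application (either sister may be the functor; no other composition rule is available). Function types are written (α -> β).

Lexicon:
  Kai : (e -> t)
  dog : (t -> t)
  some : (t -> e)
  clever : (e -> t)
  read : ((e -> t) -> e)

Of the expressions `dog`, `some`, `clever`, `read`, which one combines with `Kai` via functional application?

dog : (t -> t) — neither side's domain matches the other.
some : (t -> e) — neither side's domain matches the other.
clever : (e -> t) — neither side's domain matches the other.
read — combines: read : ((e -> t) -> e) takes Kai : (e -> t) as argument, giving e.

read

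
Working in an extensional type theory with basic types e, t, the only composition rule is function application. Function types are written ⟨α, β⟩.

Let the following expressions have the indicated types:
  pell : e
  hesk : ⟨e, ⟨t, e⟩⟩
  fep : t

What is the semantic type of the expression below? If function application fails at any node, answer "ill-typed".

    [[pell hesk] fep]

e

[pell hesk] — hesk of type ⟨e, ⟨t, e⟩⟩ combines with pell of type e: type ⟨t, e⟩.
[[pell hesk] fep] — [pell hesk] of type ⟨t, e⟩ combines with fep of type t: type e.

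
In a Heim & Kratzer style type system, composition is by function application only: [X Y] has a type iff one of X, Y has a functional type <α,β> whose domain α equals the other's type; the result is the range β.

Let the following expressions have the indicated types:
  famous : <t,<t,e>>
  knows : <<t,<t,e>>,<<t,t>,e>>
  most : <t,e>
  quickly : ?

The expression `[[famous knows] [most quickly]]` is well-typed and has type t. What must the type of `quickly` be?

<<t,e>,<<<t,t>,e>,t>>

For [[famous knows] [most quickly]] to have type t with [famous knows] of type <<t,t>,e>, [most quickly] must be the function: [most quickly] : <<<t,t>,e>,t>.
For [most quickly] to have type <<<t,t>,e>,t> with most of type <t,e>, quickly must be the function: quickly : <<t,e>,<<<t,t>,e>,t>>.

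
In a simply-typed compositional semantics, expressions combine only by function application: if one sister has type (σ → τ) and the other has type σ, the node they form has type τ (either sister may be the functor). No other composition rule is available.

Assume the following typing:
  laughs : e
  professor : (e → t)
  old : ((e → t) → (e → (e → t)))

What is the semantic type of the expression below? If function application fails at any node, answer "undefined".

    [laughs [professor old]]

(e → t)

[professor old]: ((e → t) → (e → (e → t))) applied to (e → t) yields (e → (e → t)).
[laughs [professor old]]: (e → (e → t)) applied to e yields (e → t).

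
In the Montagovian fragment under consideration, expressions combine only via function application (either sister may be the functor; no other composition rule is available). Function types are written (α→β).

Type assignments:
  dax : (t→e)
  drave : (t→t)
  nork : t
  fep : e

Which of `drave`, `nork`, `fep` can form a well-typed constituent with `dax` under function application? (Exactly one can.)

drave : (t→t) — does not combine with dax.
nork — combines: dax : (t→e) takes nork : t as argument, giving e.
fep : e — does not combine with dax.

nork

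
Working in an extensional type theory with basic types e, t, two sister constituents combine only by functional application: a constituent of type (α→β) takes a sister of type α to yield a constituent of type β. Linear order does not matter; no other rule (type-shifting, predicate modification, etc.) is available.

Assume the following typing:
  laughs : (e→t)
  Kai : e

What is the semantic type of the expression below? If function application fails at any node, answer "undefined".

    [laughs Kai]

t

[laughs Kai]: laughs is (e→t), Kai is e; result t.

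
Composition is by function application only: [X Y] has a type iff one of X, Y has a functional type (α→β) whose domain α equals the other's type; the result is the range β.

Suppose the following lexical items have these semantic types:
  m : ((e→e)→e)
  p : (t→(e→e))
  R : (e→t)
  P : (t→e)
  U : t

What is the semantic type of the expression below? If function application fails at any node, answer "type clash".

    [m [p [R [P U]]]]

e

[P U]: P is (t→e), U is t; result e.
[R [P U]]: R is (e→t), [P U] is e; result t.
[p [R [P U]]]: p is (t→(e→e)), [R [P U]] is t; result (e→e).
[m [p [R [P U]]]]: m is ((e→e)→e), [p [R [P U]]] is (e→e); result e.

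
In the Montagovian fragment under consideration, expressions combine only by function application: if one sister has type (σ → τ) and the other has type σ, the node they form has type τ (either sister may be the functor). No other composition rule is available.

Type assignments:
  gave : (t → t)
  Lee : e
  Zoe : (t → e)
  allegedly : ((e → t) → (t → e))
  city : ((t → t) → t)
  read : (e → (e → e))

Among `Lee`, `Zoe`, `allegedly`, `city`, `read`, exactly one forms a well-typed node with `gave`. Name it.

city

Lee : e — no; gave wants t, and Lee wants nothing (atomic).
Zoe : (t → e) — no; gave wants t, and Zoe wants t.
allegedly : ((e → t) → (t → e)) — no; gave wants t, and allegedly wants (e → t).
city — combines: city : ((t → t) → t) takes gave : (t → t) as argument, giving t.
read : (e → (e → e)) — no; gave wants t, and read wants e.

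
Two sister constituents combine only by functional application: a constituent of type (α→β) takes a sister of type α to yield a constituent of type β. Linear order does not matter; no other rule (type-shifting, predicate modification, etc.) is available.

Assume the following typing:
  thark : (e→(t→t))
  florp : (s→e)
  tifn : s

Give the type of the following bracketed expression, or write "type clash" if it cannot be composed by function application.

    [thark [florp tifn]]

(t→t)

[florp tifn] — florp of type (s→e) combines with tifn of type s: type e.
[thark [florp tifn]] — thark of type (e→(t→t)) combines with [florp tifn] of type e: type (t→t).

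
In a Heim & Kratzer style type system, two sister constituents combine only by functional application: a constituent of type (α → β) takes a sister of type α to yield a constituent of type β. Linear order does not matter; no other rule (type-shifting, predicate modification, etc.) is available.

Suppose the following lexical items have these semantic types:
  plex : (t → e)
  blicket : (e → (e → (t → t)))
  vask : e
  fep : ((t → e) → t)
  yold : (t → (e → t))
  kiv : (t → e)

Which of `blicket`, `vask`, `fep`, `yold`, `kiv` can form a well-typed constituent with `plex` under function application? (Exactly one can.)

blicket : (e → (e → (t → t))) — plex needs t; blicket needs e; neither fits.
vask : e — plex needs t; vask needs nothing (atomic); neither fits.
fep — combines: fep : ((t → e) → t) takes plex : (t → e) as argument, giving t.
yold : (t → (e → t)) — plex needs t; yold needs t; neither fits.
kiv : (t → e) — plex needs t; kiv needs t; neither fits.

fep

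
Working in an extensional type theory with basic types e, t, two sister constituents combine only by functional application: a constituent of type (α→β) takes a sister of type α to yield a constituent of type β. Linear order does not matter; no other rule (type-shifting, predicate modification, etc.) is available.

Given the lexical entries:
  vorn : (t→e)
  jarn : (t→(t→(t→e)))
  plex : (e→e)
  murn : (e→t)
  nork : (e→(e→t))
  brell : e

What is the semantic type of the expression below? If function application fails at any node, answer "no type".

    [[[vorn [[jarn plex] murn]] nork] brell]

[jarn plex]: (t→(t→(t→e))) and (e→e) cannot combine by function application — type clash.

no type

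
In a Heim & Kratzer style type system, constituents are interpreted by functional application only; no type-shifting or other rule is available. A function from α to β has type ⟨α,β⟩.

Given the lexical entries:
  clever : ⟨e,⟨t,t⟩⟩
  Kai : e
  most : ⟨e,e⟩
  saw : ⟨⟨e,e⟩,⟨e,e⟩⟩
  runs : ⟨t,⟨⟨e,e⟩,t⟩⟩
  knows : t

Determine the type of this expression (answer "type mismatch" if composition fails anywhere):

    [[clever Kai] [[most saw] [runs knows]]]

t

[clever Kai]: clever is ⟨e,⟨t,t⟩⟩, Kai is e; result ⟨t,t⟩.
[most saw]: saw is ⟨⟨e,e⟩,⟨e,e⟩⟩, most is ⟨e,e⟩; result ⟨e,e⟩.
[runs knows]: runs is ⟨t,⟨⟨e,e⟩,t⟩⟩, knows is t; result ⟨⟨e,e⟩,t⟩.
[[most saw] [runs knows]]: [runs knows] is ⟨⟨e,e⟩,t⟩, [most saw] is ⟨e,e⟩; result t.
[[clever Kai] [[most saw] [runs knows]]]: [clever Kai] is ⟨t,t⟩, [[most saw] [runs knows]] is t; result t.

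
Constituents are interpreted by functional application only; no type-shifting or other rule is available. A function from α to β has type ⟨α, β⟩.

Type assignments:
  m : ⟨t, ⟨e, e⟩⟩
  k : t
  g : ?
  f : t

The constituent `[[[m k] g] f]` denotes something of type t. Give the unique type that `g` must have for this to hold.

⟨⟨e, e⟩, ⟨t, t⟩⟩

[[[m k] g] f] is required to be t. f : t cannot yield t as functor, so [[m k] g] : ⟨t, t⟩.
[[m k] g] is required to be ⟨t, t⟩. [m k] : ⟨e, e⟩ cannot yield ⟨t, t⟩ as functor, so g : ⟨⟨e, e⟩, ⟨t, t⟩⟩.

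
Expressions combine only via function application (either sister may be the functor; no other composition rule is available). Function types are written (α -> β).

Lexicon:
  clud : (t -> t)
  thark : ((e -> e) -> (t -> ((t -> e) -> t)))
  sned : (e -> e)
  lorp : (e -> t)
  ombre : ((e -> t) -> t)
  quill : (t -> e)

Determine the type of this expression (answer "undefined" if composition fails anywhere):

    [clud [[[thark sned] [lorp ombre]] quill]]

t

[thark sned] — thark of type ((e -> e) -> (t -> ((t -> e) -> t))) combines with sned of type (e -> e): type (t -> ((t -> e) -> t)).
[lorp ombre] — ombre of type ((e -> t) -> t) combines with lorp of type (e -> t): type t.
[[thark sned] [lorp ombre]] — [thark sned] of type (t -> ((t -> e) -> t)) combines with [lorp ombre] of type t: type ((t -> e) -> t).
[[[thark sned] [lorp ombre]] quill] — [[thark sned] [lorp ombre]] of type ((t -> e) -> t) combines with quill of type (t -> e): type t.
[clud [[[thark sned] [lorp ombre]] quill]] — clud of type (t -> t) combines with [[[thark sned] [lorp ombre]] quill] of type t: type t.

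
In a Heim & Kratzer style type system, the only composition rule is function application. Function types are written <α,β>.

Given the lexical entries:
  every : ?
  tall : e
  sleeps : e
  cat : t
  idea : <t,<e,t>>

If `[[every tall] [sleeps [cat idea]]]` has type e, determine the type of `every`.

<e,<t,e>>

[[every tall] [sleeps [cat idea]]] is required to be e. [sleeps [cat idea]] : t cannot yield e as functor, so [every tall] : <t,e>.
[every tall] is required to be <t,e>. tall : e cannot yield <t,e> as functor, so every : <e,<t,e>>.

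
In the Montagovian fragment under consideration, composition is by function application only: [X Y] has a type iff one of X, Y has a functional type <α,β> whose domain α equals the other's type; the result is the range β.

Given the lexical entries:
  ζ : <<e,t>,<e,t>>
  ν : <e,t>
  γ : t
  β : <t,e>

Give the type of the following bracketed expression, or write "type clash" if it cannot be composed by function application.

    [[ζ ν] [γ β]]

t

[ζ ν]: <<e,t>,<e,t>> applied to <e,t> yields <e,t>.
[γ β]: <t,e> applied to t yields e.
[[ζ ν] [γ β]]: <e,t> applied to e yields t.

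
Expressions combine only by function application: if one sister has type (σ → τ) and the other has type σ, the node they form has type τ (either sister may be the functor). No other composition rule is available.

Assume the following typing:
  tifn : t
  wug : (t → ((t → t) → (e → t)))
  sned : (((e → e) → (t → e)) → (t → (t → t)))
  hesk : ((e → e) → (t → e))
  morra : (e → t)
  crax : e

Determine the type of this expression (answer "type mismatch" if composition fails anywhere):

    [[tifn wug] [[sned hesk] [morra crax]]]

[tifn wug]: wug is (t → ((t → t) → (e → t))), tifn is t; result ((t → t) → (e → t)).
[sned hesk]: sned is (((e → e) → (t → e)) → (t → (t → t))), hesk is ((e → e) → (t → e)); result (t → (t → t)).
[morra crax]: morra is (e → t), crax is e; result t.
[[sned hesk] [morra crax]]: [sned hesk] is (t → (t → t)), [morra crax] is t; result (t → t).
[[tifn wug] [[sned hesk] [morra crax]]]: [tifn wug] is ((t → t) → (e → t)), [[sned hesk] [morra crax]] is (t → t); result (e → t).

(e → t)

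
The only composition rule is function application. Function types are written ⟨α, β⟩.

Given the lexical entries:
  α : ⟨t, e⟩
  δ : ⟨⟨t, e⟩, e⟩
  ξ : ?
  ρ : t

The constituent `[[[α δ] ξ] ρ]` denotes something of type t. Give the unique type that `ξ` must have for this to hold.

⟨e, ⟨t, t⟩⟩

[[[α δ] ξ] ρ] is required to be t. ρ : t cannot yield t as functor, so [[α δ] ξ] : ⟨t, t⟩.
[[α δ] ξ] is required to be ⟨t, t⟩. [α δ] : e cannot yield ⟨t, t⟩ as functor, so ξ : ⟨e, ⟨t, t⟩⟩.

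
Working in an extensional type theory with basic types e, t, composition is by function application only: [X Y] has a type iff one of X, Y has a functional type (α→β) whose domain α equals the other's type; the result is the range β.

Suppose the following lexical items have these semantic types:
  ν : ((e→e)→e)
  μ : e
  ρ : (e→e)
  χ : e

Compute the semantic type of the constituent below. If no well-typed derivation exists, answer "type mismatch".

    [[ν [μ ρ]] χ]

[μ ρ] — ρ of type (e→e) combines with μ of type e: type e.
[ν [μ ρ]]: ((e→e)→e) with e — neither is a function whose domain matches the other; composition fails here.

type mismatch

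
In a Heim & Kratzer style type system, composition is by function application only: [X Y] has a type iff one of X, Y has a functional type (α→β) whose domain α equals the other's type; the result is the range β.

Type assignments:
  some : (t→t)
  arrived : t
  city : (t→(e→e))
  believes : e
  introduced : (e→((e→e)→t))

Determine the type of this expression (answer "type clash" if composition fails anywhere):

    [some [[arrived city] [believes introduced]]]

[arrived city] — city of type (t→(e→e)) combines with arrived of type t: type (e→e).
[believes introduced] — introduced of type (e→((e→e)→t)) combines with believes of type e: type ((e→e)→t).
[[arrived city] [believes introduced]] — [believes introduced] of type ((e→e)→t) combines with [arrived city] of type (e→e): type t.
[some [[arrived city] [believes introduced]]] — some of type (t→t) combines with [[arrived city] [believes introduced]] of type t: type t.

t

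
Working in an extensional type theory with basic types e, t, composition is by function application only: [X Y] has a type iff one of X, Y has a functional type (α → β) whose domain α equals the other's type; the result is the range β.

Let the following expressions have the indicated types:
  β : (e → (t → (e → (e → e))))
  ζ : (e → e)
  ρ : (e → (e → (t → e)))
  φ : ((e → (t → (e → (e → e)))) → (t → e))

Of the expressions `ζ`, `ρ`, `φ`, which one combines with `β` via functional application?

ζ : (e → e) — no; β wants e, and ζ wants e.
ρ : (e → (e → (t → e))) — no; β wants e, and ρ wants e.
φ — combines: φ : ((e → (t → (e → (e → e)))) → (t → e)) takes β : (e → (t → (e → (e → e)))) as argument, giving (t → e).

φ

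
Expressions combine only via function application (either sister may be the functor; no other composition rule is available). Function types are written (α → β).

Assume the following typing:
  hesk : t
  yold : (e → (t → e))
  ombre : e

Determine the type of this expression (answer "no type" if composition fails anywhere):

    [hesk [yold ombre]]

e

[yold ombre]: (e → (t → e)) applied to e yields (t → e).
[hesk [yold ombre]]: (t → e) applied to t yields e.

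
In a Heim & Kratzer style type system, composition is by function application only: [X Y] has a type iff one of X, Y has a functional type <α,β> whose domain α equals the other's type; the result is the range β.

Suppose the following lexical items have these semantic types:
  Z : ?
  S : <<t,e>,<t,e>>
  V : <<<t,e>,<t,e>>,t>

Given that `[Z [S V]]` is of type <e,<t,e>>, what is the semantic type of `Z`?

For [Z [S V]] to have type <e,<t,e>> with [S V] of type t, Z must be the function: Z : <t,<e,<t,e>>>.

<t,<e,<t,e>>>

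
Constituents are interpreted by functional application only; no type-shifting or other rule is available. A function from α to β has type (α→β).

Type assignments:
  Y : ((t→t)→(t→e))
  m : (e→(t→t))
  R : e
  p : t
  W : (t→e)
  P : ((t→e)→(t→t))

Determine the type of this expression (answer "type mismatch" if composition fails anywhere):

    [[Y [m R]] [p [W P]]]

e

[m R] — m of type (e→(t→t)) combines with R of type e: type (t→t).
[Y [m R]] — Y of type ((t→t)→(t→e)) combines with [m R] of type (t→t): type (t→e).
[W P] — P of type ((t→e)→(t→t)) combines with W of type (t→e): type (t→t).
[p [W P]] — [W P] of type (t→t) combines with p of type t: type t.
[[Y [m R]] [p [W P]]] — [Y [m R]] of type (t→e) combines with [p [W P]] of type t: type e.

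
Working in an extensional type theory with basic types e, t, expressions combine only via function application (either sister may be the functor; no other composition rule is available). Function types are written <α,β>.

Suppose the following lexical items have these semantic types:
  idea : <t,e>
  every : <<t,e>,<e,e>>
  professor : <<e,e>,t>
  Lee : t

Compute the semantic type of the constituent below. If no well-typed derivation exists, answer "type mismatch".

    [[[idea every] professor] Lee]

At [idea every], every : <<t,e>,<e,e>> takes idea : <t,e>, giving <e,e>.
At [[idea every] professor], professor : <<e,e>,t> takes [idea every] : <e,e>, giving t.
[[[idea every] professor] Lee]: t with t — neither is a function whose domain matches the other; composition fails here.

type mismatch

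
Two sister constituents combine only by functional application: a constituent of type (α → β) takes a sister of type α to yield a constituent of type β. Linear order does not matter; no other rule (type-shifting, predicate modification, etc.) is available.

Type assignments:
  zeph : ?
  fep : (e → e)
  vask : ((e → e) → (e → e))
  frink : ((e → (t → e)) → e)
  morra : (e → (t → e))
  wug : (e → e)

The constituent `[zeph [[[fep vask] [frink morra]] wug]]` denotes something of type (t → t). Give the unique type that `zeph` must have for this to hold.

[zeph [[[fep vask] [frink morra]] wug]] is required to be (t → t). [[[fep vask] [frink morra]] wug] : e cannot yield (t → t) as functor, so zeph : (e → (t → t)).

(e → (t → t))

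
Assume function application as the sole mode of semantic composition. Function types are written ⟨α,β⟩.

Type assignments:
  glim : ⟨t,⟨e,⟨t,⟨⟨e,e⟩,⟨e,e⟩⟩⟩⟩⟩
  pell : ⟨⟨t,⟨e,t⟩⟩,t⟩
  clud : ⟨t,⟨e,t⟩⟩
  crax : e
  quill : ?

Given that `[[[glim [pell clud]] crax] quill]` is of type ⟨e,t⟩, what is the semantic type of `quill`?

[[[glim [pell clud]] crax] quill] is required to be ⟨e,t⟩. [[glim [pell clud]] crax] : ⟨t,⟨⟨e,e⟩,⟨e,e⟩⟩⟩ cannot yield ⟨e,t⟩ as functor, so quill : ⟨⟨t,⟨⟨e,e⟩,⟨e,e⟩⟩⟩,⟨e,t⟩⟩.

⟨⟨t,⟨⟨e,e⟩,⟨e,e⟩⟩⟩,⟨e,t⟩⟩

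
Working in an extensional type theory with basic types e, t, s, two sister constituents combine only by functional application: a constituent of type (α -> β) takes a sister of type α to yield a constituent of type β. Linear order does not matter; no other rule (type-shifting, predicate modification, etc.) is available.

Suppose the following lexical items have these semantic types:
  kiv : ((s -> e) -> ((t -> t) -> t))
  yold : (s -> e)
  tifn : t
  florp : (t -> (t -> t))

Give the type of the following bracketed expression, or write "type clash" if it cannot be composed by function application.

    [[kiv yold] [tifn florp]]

At [kiv yold], kiv : ((s -> e) -> ((t -> t) -> t)) takes yold : (s -> e), giving ((t -> t) -> t).
At [tifn florp], florp : (t -> (t -> t)) takes tifn : t, giving (t -> t).
At [[kiv yold] [tifn florp]], [kiv yold] : ((t -> t) -> t) takes [tifn florp] : (t -> t), giving t.

t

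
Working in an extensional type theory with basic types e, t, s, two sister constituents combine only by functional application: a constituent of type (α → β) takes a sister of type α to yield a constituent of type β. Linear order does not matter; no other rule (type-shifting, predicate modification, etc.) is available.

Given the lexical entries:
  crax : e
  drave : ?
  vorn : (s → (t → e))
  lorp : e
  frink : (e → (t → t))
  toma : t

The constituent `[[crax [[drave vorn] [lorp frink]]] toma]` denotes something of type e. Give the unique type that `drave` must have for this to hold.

At [[crax [[drave vorn] [lorp frink]]] toma] (required: e): toma is t, which is not a function with range e; hence [crax [[drave vorn] [lorp frink]]] is the functor — type (t → e).
At [crax [[drave vorn] [lorp frink]]] (required: (t → e)): crax is e, which is not a function with range (t → e); hence [[drave vorn] [lorp frink]] is the functor — type (e → (t → e)).
At [[drave vorn] [lorp frink]] (required: (e → (t → e))): [lorp frink] is (t → t), which is not a function with range (e → (t → e)); hence [drave vorn] is the functor — type ((t → t) → (e → (t → e))).
At [drave vorn] (required: ((t → t) → (e → (t → e)))): vorn is (s → (t → e)), which is not a function with range ((t → t) → (e → (t → e))); hence drave is the functor — type ((s → (t → e)) → ((t → t) → (e → (t → e)))).

((s → (t → e)) → ((t → t) → (e → (t → e))))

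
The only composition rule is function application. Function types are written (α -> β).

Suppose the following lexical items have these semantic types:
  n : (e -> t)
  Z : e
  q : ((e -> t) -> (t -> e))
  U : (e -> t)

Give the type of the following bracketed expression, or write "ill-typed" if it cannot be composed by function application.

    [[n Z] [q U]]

e

At [n Z], n : (e -> t) takes Z : e, giving t.
At [q U], q : ((e -> t) -> (t -> e)) takes U : (e -> t), giving (t -> e).
At [[n Z] [q U]], [q U] : (t -> e) takes [n Z] : t, giving e.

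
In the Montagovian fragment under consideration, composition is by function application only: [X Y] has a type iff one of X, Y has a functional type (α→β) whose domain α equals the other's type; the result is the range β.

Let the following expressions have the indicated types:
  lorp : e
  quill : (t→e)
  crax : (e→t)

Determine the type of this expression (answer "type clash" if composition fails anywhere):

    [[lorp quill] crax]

type clash

[lorp quill]: e with (t→e) — neither is a function whose domain matches the other; composition fails here.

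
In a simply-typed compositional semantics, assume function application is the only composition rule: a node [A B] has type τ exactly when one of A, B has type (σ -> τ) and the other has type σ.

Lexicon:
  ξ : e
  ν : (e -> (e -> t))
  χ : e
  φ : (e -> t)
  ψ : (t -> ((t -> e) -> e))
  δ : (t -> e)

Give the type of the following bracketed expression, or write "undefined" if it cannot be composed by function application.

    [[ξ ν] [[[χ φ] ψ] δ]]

t

[ξ ν]: (e -> (e -> t)) applied to e yields (e -> t).
[χ φ]: (e -> t) applied to e yields t.
[[χ φ] ψ]: (t -> ((t -> e) -> e)) applied to t yields ((t -> e) -> e).
[[[χ φ] ψ] δ]: ((t -> e) -> e) applied to (t -> e) yields e.
[[ξ ν] [[[χ φ] ψ] δ]]: (e -> t) applied to e yields t.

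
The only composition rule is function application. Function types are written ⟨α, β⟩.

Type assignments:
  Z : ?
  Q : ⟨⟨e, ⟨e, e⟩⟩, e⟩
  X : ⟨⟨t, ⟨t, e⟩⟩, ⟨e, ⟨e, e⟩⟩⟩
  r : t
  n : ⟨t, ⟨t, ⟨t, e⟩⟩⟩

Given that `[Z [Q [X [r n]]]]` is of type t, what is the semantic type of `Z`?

At [Z [Q [X [r n]]]] (required: t): [Q [X [r n]]] is e, which is not a function with range t; hence Z is the functor — type ⟨e, t⟩.

⟨e, t⟩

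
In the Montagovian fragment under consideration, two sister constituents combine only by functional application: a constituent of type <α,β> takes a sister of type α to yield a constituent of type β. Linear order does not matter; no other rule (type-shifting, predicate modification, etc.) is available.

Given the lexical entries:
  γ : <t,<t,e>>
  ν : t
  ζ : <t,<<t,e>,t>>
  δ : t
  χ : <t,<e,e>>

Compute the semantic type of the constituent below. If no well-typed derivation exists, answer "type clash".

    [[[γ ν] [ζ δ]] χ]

[γ ν]: functor γ : <t,<t,e>>, argument ν : t; result <t,e>.
[ζ δ]: functor ζ : <t,<<t,e>,t>>, argument δ : t; result <<t,e>,t>.
[[γ ν] [ζ δ]]: functor [ζ δ] : <<t,e>,t>, argument [γ ν] : <t,e>; result t.
[[[γ ν] [ζ δ]] χ]: functor χ : <t,<e,e>>, argument [[γ ν] [ζ δ]] : t; result <e,e>.

<e,e>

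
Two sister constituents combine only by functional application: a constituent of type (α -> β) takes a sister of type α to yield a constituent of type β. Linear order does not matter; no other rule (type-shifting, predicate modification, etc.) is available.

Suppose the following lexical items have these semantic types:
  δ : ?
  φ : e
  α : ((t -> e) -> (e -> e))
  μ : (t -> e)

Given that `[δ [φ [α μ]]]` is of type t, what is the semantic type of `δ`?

(e -> t)

[δ [φ [α μ]]] is required to be t. [φ [α μ]] : e cannot yield t as functor, so δ : (e -> t).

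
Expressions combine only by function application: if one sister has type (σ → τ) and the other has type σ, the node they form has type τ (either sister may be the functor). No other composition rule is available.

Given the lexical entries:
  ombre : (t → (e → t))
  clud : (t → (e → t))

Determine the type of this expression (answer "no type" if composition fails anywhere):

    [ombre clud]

[ombre clud]: (t → (e → t)) and (t → (e → t)) cannot combine by function application — type clash.

no type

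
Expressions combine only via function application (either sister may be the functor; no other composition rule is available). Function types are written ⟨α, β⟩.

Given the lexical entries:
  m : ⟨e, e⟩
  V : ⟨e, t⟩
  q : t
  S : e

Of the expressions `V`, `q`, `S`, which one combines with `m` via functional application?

S

V : ⟨e, t⟩ — no; m wants e, and V wants e.
q : t — no; m wants e, and q wants nothing (atomic).
S — combines: m : ⟨e, e⟩ takes S : e as argument, giving e.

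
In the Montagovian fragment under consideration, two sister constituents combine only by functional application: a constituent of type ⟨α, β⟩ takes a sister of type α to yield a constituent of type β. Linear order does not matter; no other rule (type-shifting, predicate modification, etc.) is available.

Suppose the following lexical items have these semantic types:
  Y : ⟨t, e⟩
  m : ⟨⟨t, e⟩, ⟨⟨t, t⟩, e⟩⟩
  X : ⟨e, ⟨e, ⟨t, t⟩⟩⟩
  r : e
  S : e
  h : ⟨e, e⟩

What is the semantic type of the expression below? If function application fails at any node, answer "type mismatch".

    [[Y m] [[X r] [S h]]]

At [Y m], m : ⟨⟨t, e⟩, ⟨⟨t, t⟩, e⟩⟩ takes Y : ⟨t, e⟩, giving ⟨⟨t, t⟩, e⟩.
At [X r], X : ⟨e, ⟨e, ⟨t, t⟩⟩⟩ takes r : e, giving ⟨e, ⟨t, t⟩⟩.
At [S h], h : ⟨e, e⟩ takes S : e, giving e.
At [[X r] [S h]], [X r] : ⟨e, ⟨t, t⟩⟩ takes [S h] : e, giving ⟨t, t⟩.
At [[Y m] [[X r] [S h]]], [Y m] : ⟨⟨t, t⟩, e⟩ takes [[X r] [S h]] : ⟨t, t⟩, giving e.

e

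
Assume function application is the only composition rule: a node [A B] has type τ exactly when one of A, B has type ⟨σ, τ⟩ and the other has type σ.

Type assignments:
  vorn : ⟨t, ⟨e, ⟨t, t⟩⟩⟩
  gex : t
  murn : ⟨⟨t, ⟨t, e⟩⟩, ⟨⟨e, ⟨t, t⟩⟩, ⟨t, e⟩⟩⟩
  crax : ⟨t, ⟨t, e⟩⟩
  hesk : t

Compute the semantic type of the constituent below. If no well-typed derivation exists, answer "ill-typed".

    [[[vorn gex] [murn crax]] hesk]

At [vorn gex], vorn : ⟨t, ⟨e, ⟨t, t⟩⟩⟩ takes gex : t, giving ⟨e, ⟨t, t⟩⟩.
At [murn crax], murn : ⟨⟨t, ⟨t, e⟩⟩, ⟨⟨e, ⟨t, t⟩⟩, ⟨t, e⟩⟩⟩ takes crax : ⟨t, ⟨t, e⟩⟩, giving ⟨⟨e, ⟨t, t⟩⟩, ⟨t, e⟩⟩.
At [[vorn gex] [murn crax]], [murn crax] : ⟨⟨e, ⟨t, t⟩⟩, ⟨t, e⟩⟩ takes [vorn gex] : ⟨e, ⟨t, t⟩⟩, giving ⟨t, e⟩.
At [[[vorn gex] [murn crax]] hesk], [[vorn gex] [murn crax]] : ⟨t, e⟩ takes hesk : t, giving e.

e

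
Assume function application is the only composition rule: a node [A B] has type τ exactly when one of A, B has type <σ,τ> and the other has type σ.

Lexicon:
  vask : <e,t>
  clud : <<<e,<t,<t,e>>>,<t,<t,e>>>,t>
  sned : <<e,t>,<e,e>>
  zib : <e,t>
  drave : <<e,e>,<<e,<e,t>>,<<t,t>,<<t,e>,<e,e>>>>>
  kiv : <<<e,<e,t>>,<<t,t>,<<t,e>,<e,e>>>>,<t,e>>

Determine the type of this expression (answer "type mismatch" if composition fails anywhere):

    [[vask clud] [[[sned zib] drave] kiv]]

type mismatch

[vask clud]: <e,t> with <<<e,<t,<t,e>>>,<t,<t,e>>>,t> — neither is a function whose domain matches the other; composition fails here.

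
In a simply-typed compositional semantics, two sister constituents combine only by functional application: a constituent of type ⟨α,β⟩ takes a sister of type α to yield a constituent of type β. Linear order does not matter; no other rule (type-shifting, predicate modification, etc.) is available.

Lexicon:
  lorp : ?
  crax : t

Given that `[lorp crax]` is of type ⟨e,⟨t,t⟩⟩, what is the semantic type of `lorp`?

For [lorp crax] to have type ⟨e,⟨t,t⟩⟩ with crax of type t, lorp must be the function: lorp : ⟨t,⟨e,⟨t,t⟩⟩⟩.

⟨t,⟨e,⟨t,t⟩⟩⟩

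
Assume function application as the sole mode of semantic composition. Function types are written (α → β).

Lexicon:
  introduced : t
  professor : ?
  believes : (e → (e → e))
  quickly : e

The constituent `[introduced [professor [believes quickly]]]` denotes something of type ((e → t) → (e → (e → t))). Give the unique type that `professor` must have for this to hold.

[introduced [professor [believes quickly]]] must have type ((e → t) → (e → (e → t))). The sister introduced has type t; that is not a function onto ((e → t) → (e → (e → t))), so [professor [believes quickly]] must be the functor, of type (t → ((e → t) → (e → (e → t)))).
[professor [believes quickly]] must have type (t → ((e → t) → (e → (e → t)))). The sister [believes quickly] has type (e → e); that is not a function onto (t → ((e → t) → (e → (e → t)))), so professor must be the functor, of type ((e → e) → (t → ((e → t) → (e → (e → t))))).

((e → e) → (t → ((e → t) → (e → (e → t)))))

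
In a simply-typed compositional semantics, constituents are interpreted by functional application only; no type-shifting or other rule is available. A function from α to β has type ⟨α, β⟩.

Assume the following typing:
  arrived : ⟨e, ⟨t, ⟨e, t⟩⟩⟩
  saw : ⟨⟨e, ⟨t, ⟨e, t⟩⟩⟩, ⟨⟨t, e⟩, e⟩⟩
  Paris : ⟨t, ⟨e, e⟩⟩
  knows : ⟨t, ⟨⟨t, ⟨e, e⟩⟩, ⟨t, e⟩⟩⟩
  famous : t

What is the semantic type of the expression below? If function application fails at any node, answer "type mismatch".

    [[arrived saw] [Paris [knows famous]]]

[arrived saw] — saw of type ⟨⟨e, ⟨t, ⟨e, t⟩⟩⟩, ⟨⟨t, e⟩, e⟩⟩ combines with arrived of type ⟨e, ⟨t, ⟨e, t⟩⟩⟩: type ⟨⟨t, e⟩, e⟩.
[knows famous] — knows of type ⟨t, ⟨⟨t, ⟨e, e⟩⟩, ⟨t, e⟩⟩⟩ combines with famous of type t: type ⟨⟨t, ⟨e, e⟩⟩, ⟨t, e⟩⟩.
[Paris [knows famous]] — [knows famous] of type ⟨⟨t, ⟨e, e⟩⟩, ⟨t, e⟩⟩ combines with Paris of type ⟨t, ⟨e, e⟩⟩: type ⟨t, e⟩.
[[arrived saw] [Paris [knows famous]]] — [arrived saw] of type ⟨⟨t, e⟩, e⟩ combines with [Paris [knows famous]] of type ⟨t, e⟩: type e.

e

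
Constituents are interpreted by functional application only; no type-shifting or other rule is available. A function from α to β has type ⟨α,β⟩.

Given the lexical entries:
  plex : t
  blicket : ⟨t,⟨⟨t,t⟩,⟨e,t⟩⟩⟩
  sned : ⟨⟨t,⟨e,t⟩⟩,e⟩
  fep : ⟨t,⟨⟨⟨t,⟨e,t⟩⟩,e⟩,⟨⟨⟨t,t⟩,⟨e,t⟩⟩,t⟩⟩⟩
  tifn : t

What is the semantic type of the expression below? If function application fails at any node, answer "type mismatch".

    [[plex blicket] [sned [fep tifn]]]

[plex blicket]: ⟨t,⟨⟨t,t⟩,⟨e,t⟩⟩⟩ applied to t yields ⟨⟨t,t⟩,⟨e,t⟩⟩.
[fep tifn]: ⟨t,⟨⟨⟨t,⟨e,t⟩⟩,e⟩,⟨⟨⟨t,t⟩,⟨e,t⟩⟩,t⟩⟩⟩ applied to t yields ⟨⟨⟨t,⟨e,t⟩⟩,e⟩,⟨⟨⟨t,t⟩,⟨e,t⟩⟩,t⟩⟩.
[sned [fep tifn]]: ⟨⟨⟨t,⟨e,t⟩⟩,e⟩,⟨⟨⟨t,t⟩,⟨e,t⟩⟩,t⟩⟩ applied to ⟨⟨t,⟨e,t⟩⟩,e⟩ yields ⟨⟨⟨t,t⟩,⟨e,t⟩⟩,t⟩.
[[plex blicket] [sned [fep tifn]]]: ⟨⟨⟨t,t⟩,⟨e,t⟩⟩,t⟩ applied to ⟨⟨t,t⟩,⟨e,t⟩⟩ yields t.

t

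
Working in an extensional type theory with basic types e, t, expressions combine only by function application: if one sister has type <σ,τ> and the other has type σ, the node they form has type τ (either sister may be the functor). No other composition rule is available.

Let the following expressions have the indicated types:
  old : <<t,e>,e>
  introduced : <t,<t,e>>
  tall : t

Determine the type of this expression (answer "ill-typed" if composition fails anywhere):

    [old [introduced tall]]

At [introduced tall], introduced : <t,<t,e>> takes tall : t, giving <t,e>.
At [old [introduced tall]], old : <<t,e>,e> takes [introduced tall] : <t,e>, giving e.

e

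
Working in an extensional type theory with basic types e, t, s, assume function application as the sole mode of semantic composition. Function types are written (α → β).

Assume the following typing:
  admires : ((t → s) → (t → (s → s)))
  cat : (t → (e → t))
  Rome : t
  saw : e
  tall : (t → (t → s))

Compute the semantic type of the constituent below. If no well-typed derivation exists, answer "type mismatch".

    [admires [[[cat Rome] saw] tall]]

[cat Rome] — cat of type (t → (e → t)) combines with Rome of type t: type (e → t).
[[cat Rome] saw] — [cat Rome] of type (e → t) combines with saw of type e: type t.
[[[cat Rome] saw] tall] — tall of type (t → (t → s)) combines with [[cat Rome] saw] of type t: type (t → s).
[admires [[[cat Rome] saw] tall]] — admires of type ((t → s) → (t → (s → s))) combines with [[[cat Rome] saw] tall] of type (t → s): type (t → (s → s)).

(t → (s → s))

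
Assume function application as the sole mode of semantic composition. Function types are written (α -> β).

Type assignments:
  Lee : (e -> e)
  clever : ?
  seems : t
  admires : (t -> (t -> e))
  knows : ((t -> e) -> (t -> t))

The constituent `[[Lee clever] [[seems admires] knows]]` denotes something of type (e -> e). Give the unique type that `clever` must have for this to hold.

((e -> e) -> ((t -> t) -> (e -> e)))

At [[Lee clever] [[seems admires] knows]] (required: (e -> e)): [[seems admires] knows] is (t -> t), which is not a function with range (e -> e); hence [Lee clever] is the functor — type ((t -> t) -> (e -> e)).
At [Lee clever] (required: ((t -> t) -> (e -> e))): Lee is (e -> e), which is not a function with range ((t -> t) -> (e -> e)); hence clever is the functor — type ((e -> e) -> ((t -> t) -> (e -> e))).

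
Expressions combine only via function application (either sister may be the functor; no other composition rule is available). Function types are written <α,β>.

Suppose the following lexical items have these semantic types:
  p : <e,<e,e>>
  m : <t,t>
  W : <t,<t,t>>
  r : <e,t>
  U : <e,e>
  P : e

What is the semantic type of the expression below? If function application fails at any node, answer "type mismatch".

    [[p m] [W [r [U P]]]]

type mismatch

At [p m]: neither <e,<e,e>> nor <t,t> can take the other as argument; the node is ill-typed.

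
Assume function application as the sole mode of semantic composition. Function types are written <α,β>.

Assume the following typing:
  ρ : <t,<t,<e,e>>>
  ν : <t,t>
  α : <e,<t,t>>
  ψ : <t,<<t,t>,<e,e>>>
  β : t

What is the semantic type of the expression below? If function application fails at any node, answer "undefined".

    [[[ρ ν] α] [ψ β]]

undefined

[ρ ν]: <t,<t,<e,e>>> and <t,t> cannot combine by function application — type clash.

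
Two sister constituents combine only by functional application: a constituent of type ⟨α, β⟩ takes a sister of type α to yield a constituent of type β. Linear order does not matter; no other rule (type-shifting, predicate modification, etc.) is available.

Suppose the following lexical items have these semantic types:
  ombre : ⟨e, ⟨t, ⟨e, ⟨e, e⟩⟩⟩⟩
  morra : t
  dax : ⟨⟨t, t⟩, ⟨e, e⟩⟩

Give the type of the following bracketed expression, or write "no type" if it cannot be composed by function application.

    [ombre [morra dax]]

At [morra dax]: neither t nor ⟨⟨t, t⟩, ⟨e, e⟩⟩ can take the other as argument; the node is ill-typed.

no type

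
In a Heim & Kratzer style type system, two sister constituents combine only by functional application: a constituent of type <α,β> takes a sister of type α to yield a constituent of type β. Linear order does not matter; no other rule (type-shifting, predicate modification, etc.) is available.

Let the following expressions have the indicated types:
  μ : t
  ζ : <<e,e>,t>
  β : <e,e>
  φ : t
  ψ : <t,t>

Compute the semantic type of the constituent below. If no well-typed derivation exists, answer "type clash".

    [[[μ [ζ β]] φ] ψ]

type clash

[ζ β] — ζ of type <<e,e>,t> combines with β of type <e,e>: type t.
[μ [ζ β]]: t with t — neither is a function whose domain matches the other; composition fails here.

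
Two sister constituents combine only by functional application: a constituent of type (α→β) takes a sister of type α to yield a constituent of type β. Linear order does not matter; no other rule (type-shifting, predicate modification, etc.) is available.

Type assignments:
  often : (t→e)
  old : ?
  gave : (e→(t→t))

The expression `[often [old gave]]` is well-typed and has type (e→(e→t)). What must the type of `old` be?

((e→(t→t))→((t→e)→(e→(e→t))))

At [often [old gave]] (required: (e→(e→t))): often is (t→e), which is not a function with range (e→(e→t)); hence [old gave] is the functor — type ((t→e)→(e→(e→t))).
At [old gave] (required: ((t→e)→(e→(e→t)))): gave is (e→(t→t)), which is not a function with range ((t→e)→(e→(e→t))); hence old is the functor — type ((e→(t→t))→((t→e)→(e→(e→t)))).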